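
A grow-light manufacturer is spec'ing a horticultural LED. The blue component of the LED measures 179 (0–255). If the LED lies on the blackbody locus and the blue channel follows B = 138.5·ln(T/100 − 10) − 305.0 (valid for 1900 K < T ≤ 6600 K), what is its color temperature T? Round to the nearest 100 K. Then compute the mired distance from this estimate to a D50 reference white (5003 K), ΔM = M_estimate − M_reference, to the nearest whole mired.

ln(t − 10) = (179 + 305.0) / 138.5 = 3.4946.
t − 10 = e^3.4946 = 32.937, so t = 42.937.
T = 100·t = 4294 K → 4300 K to the nearest 100 K.
M_estimate = 10⁶/4300 = 232.56; M_reference = 10⁶/5003 = 199.88.
ΔM = 232.56 − 199.88 = 32.68 → +33 mireds.

+33 mireds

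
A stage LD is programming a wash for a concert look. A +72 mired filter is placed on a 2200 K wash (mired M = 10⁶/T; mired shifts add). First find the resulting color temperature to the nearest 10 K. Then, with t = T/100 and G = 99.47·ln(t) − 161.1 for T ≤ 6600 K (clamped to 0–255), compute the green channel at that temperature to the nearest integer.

M_in = 10⁶/2200 = 454.55; M_out = 454.55 + (+72) = 526.55.
T_out = 10⁶/526.55 = 1899.2 K → 1900 K; t = 19.
G = 99.47·ln 19 − 161.1 = 99.47·2.9444 − 161.1 = 131.783.
Rounded: 132.

132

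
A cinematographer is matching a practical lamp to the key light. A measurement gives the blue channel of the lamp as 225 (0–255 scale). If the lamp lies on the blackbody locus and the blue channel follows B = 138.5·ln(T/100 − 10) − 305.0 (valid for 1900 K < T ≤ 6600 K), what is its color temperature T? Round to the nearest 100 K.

ln(t − 10) = (225 + 305.0) / 138.5 = 3.8267.
t − 10 = e^3.8267 = 45.911, so t = 55.911.
T = 100·t = 5591 K → 5600 K to the nearest 100 K.

5600 K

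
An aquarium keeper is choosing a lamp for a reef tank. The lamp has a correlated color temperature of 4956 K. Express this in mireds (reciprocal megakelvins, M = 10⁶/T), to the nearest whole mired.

M = 10⁶ / 4956 = 201.776 → 202 mireds.

202 mireds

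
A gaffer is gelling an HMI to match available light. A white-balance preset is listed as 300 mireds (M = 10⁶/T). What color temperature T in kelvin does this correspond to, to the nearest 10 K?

3330 K

T = 10⁶ / 300 = 3333.33 K → 3330 K.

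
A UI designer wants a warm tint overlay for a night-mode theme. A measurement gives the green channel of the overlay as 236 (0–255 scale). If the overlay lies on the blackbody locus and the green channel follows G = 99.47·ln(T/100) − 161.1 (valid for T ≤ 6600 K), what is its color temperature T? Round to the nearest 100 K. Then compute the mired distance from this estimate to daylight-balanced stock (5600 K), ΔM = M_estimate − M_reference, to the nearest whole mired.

ln t = (236 + 161.1) / 99.47 = 3.9922.
t = e^3.9922 = 54.172.
T = 100·t = 5417 K → 5400 K to the nearest 100 K.
M_estimate = 10⁶/5400 = 185.19; M_reference = 10⁶/5600 = 178.57.
ΔM = 185.19 − 178.57 = 6.61 → +7 mireds.

+7 mireds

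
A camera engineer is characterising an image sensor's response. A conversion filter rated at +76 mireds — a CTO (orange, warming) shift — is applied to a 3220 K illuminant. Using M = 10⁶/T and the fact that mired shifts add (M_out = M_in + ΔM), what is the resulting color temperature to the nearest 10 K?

2590 K

M_in = 10⁶/3220 = 310.56 mireds.
M_out = 310.56 + (+76) = 386.56 mireds.
T_out = 10⁶/386.56 = 2586.9 K → 2590 K.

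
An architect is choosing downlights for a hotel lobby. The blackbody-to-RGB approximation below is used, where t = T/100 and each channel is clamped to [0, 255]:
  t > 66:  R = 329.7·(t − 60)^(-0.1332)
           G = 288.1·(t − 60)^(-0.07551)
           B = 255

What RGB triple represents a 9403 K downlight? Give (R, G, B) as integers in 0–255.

(206, 221, 255)

t = 9403/100 = 94.03; the t > 66 branch applies.
R = 329.7·(94.03 − 60)^(-0.1332) = 329.7·34.03^(-0.1332) = 329.7·0.62511 = 206.099.
G = 288.1·(94.03 − 60)^(-0.07551) = 288.1·34.03^(-0.07551) = 288.1·0.76618 = 220.736.
B = 255 by definition for t > 66.
Rounded: (206, 221, 255).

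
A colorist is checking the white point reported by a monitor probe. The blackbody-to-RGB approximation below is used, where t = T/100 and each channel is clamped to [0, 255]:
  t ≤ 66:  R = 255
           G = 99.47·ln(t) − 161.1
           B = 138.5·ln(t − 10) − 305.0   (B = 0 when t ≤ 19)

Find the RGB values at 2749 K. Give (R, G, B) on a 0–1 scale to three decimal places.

(1.000, 0.661, 0.358)

t = 2749/100 = 27.49; the t ≤ 66 branch applies.
R = 255 by definition for t ≤ 66.
G = 99.47·ln 27.49 − 161.1 = 99.47·3.3138 − 161.1 = 168.526.
B = 138.5·ln(27.49 − 10) − 305.0 = 138.5·ln 17.49 − 305.0 = 138.5·2.8616 − 305.0 = 91.336.
Dividing each by 255: (1.0000, 0.6609, 0.3582) → (1.000, 0.661, 0.358).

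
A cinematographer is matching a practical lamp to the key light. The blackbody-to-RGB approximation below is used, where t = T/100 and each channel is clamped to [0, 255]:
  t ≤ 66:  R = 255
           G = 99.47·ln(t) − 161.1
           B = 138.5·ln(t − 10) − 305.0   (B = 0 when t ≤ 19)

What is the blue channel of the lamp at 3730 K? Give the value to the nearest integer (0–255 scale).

153

t = 3730/100 = 37.3; the t ≤ 66 branch applies.
B = 138.5·ln(37.3 − 10) − 305.0 = 138.5·ln 27.3 − 305.0 = 138.5·3.3069 − 305.0 = 153.004.
Rounded: 153.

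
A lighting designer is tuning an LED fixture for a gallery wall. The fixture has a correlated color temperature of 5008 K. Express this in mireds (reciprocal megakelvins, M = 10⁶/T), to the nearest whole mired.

M = 10⁶ / 5008 = 199.681 → 200 mireds.

200 mireds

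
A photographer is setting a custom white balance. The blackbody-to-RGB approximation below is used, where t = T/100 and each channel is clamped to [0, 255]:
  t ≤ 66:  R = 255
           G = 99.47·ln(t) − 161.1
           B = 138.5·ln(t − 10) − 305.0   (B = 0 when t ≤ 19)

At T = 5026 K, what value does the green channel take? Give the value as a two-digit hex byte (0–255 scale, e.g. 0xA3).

0xE5

t = 5026/100 = 50.26; the t ≤ 66 branch applies.
G = 99.47·ln 50.26 − 161.1 = 99.47·3.9172 − 161.1 = 228.545.
Rounded: 229; in hex, 0xE5.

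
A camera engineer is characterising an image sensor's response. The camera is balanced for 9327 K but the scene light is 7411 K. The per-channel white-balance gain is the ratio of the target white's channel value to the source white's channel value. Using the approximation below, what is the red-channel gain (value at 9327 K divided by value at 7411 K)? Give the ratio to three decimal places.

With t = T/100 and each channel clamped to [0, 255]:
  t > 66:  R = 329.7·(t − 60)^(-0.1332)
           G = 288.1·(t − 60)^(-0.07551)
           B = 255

0.892

At 7411 K (t = 74.11):
  R = 329.7·(74.11 − 60)^(-0.1332) = 329.7·14.11^(-0.1332) = 329.7·0.70288 = 231.741.
At 9327 K (t = 93.27):
  R = 329.7·(93.27 − 60)^(-0.1332) = 329.7·33.27^(-0.1332) = 329.7·0.62699 = 206.720.
Gain = 206.720 / 231.741 = 0.8920 → 0.892.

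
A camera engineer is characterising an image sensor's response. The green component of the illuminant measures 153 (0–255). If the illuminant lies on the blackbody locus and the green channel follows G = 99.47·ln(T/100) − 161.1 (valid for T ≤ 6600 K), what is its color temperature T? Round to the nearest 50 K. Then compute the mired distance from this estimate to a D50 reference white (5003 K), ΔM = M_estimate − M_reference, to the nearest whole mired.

+226 mireds

ln t = (153 + 161.1) / 99.47 = 3.1577.
t = e^3.1577 = 23.517.
T = 100·t = 2352 K → 2350 K to the nearest 50 K.
M_estimate = 10⁶/2350 = 425.53; M_reference = 10⁶/5003 = 199.88.
ΔM = 425.53 − 199.88 = 225.65 → +226 mireds.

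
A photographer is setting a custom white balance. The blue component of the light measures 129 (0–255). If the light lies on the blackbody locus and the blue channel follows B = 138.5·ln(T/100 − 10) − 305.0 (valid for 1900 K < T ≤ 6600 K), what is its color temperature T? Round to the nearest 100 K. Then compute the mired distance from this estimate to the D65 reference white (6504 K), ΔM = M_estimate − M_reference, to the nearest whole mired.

+149 mireds

ln(t − 10) = (129 + 305.0) / 138.5 = 3.1336.
t − 10 = e^3.1336 = 22.956, so t = 32.956.
T = 100·t = 3296 K → 3300 K to the nearest 100 K.
M_estimate = 10⁶/3300 = 303.03; M_reference = 10⁶/6504 = 153.75.
ΔM = 303.03 − 153.75 = 149.28 → +149 mireds.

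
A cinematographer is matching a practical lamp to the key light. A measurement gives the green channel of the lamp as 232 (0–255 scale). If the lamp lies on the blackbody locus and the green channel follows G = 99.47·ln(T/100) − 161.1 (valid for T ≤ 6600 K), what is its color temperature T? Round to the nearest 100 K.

5200 K

ln t = (232 + 161.1) / 99.47 = 3.9519.
t = e^3.9519 = 52.036.
T = 100·t = 5204 K → 5200 K to the nearest 100 K.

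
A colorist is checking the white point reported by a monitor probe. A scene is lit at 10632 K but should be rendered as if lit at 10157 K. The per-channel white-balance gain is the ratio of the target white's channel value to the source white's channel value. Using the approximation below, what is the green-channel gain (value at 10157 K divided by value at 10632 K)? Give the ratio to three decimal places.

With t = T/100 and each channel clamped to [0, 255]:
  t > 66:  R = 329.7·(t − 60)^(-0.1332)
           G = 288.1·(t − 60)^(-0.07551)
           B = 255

At 10632 K (t = 106.32):
  G = 288.1·(106.32 − 60)^(-0.07551) = 288.1·46.32^(-0.07551) = 288.1·0.74854 = 215.656.
At 10157 K (t = 101.57):
  G = 288.1·(101.57 − 60)^(-0.07551) = 288.1·41.57^(-0.07551) = 288.1·0.75469 = 217.425.
Gain = 217.425 / 215.656 = 1.0082 → 1.008.

1.008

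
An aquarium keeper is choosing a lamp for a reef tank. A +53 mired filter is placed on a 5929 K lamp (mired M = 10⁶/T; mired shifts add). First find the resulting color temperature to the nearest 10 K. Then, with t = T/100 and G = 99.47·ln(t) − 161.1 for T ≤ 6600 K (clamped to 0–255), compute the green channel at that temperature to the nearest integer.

M_in = 10⁶/5929 = 168.66; M_out = 168.66 + (+53) = 221.66.
T_out = 10⁶/221.66 = 4511.4 K → 4510 K; t = 45.1.
G = 99.47·ln 45.1 − 161.1 = 99.47·3.8089 − 161.1 = 217.770.
Rounded: 218.

218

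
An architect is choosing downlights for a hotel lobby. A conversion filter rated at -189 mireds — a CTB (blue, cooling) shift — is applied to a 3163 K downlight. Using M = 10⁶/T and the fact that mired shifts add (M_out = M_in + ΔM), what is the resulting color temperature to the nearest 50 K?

7850 K

M_in = 10⁶/3163 = 316.16 mireds.
M_out = 316.16 + (-189) = 127.16 mireds.
T_out = 10⁶/127.16 = 7864.4 K → 7850 K.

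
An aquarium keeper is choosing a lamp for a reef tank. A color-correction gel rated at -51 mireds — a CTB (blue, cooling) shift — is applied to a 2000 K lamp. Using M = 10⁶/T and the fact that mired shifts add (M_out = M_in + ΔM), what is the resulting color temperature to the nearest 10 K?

2230 K

M_in = 10⁶/2000 = 500.00 mireds.
M_out = 500.00 + (-51) = 449.00 mireds.
T_out = 10⁶/449.00 = 2227.2 K → 2230 K.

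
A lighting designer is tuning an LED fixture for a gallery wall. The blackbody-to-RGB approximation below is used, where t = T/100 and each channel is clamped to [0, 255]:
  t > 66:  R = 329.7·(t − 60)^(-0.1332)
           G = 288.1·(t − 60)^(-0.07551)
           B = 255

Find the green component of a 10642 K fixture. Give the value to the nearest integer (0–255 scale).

216

t = 10642/100 = 106.42; the t > 66 branch applies.
G = 288.1·(106.42 − 60)^(-0.07551) = 288.1·46.42^(-0.07551) = 288.1·0.74842 = 215.621.
Rounded: 216.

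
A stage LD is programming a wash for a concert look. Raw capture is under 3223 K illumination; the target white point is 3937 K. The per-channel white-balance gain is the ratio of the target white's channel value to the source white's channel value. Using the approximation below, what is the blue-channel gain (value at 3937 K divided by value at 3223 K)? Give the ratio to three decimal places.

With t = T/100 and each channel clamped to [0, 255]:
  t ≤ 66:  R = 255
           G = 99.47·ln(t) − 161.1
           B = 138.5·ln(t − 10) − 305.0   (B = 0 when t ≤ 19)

1.310

At 3223 K (t = 32.23):
  B = 138.5·ln(32.23 − 10) − 305.0 = 138.5·ln 22.23 − 305.0 = 138.5·3.1014 − 305.0 = 124.550.
At 3937 K (t = 39.37):
  B = 138.5·ln(39.37 − 10) − 305.0 = 138.5·ln 29.37 − 305.0 = 138.5·3.3800 − 305.0 = 163.126.
Gain = 163.126 / 124.550 = 1.3097 → 1.310.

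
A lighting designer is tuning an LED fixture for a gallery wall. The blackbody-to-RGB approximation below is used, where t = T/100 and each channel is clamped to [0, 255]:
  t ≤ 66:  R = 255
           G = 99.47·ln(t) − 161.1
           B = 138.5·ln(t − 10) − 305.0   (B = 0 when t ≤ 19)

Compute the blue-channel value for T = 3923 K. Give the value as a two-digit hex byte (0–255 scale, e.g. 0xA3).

0xA2

t = 3923/100 = 39.23; the t ≤ 66 branch applies.
B = 138.5·ln(39.23 − 10) − 305.0 = 138.5·ln 29.23 − 305.0 = 138.5·3.3752 − 305.0 = 162.465.
Rounded: 162; in hex, 0xA2.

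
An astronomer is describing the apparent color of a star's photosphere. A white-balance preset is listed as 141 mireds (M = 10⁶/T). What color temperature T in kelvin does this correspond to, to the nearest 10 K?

7090 K

T = 10⁶ / 141 = 7092.20 K → 7090 K.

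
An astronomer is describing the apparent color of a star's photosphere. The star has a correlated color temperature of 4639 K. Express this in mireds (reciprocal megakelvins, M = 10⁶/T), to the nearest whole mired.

M = 10⁶ / 4639 = 215.564 → 216 mireds.

216 mireds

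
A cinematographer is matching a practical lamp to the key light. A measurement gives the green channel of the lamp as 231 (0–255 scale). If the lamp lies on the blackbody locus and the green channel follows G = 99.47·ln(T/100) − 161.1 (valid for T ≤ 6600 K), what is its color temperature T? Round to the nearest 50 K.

ln t = (231 + 161.1) / 99.47 = 3.9419.
t = e^3.9419 = 51.516.
T = 100·t = 5152 K → 5150 K to the nearest 50 K.

5150 K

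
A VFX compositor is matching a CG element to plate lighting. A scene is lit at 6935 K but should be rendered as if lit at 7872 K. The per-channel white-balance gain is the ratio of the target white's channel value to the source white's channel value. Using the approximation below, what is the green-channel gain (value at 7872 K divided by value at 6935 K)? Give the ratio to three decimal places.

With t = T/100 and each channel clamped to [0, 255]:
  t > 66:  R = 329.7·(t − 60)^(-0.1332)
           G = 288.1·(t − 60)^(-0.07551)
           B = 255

0.949

At 6935 K (t = 69.35):
  G = 288.1·(69.35 − 60)^(-0.07551) = 288.1·9.35^(-0.07551) = 288.1·0.84468 = 243.353.
At 7872 K (t = 78.72):
  G = 288.1·(78.72 − 60)^(-0.07551) = 288.1·18.72^(-0.07551) = 288.1·0.80155 = 230.925.
Gain = 230.925 / 243.353 = 0.9489 → 0.949.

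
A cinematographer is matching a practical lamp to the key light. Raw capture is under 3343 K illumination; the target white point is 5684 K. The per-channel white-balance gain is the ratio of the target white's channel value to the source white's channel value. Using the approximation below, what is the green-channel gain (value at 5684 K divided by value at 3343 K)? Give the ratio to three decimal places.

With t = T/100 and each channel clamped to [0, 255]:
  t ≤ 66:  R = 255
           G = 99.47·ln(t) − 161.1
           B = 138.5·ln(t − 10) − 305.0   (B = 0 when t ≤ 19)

1.281

At 3343 K (t = 33.43):
  G = 99.47·ln 33.43 − 161.1 = 99.47·3.5095 − 161.1 = 187.985.
At 5684 K (t = 56.84):
  G = 99.47·ln 56.84 − 161.1 = 99.47·4.0402 − 161.1 = 240.783.
Gain = 240.783 / 187.985 = 1.2809 → 1.281.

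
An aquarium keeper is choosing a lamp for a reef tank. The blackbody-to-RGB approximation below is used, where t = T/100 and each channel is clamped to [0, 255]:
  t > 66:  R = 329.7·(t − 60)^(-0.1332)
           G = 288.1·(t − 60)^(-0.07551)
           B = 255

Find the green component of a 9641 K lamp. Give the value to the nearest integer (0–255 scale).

220

t = 9641/100 = 96.41; the t > 66 branch applies.
G = 288.1·(96.41 − 60)^(-0.07551) = 288.1·36.41^(-0.07551) = 288.1·0.76228 = 219.612.
Rounded: 220.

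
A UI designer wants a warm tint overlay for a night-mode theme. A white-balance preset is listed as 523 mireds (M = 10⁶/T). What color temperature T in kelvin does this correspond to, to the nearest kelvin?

1912 K

T = 10⁶ / 523 = 1912.05 K → 1912 K.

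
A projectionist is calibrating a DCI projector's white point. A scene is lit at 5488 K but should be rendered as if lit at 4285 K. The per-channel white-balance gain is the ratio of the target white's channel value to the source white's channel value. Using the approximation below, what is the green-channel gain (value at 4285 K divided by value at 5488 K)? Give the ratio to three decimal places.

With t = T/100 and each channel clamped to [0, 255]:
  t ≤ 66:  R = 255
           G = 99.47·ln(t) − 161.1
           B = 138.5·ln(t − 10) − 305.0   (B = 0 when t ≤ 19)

At 5488 K (t = 54.88):
  G = 99.47·ln 54.88 − 161.1 = 99.47·4.0051 − 161.1 = 237.292.
At 4285 K (t = 42.85):
  G = 99.47·ln 42.85 − 161.1 = 99.47·3.7577 − 161.1 = 212.679.
Gain = 212.679 / 237.292 = 0.8963 → 0.896.

0.896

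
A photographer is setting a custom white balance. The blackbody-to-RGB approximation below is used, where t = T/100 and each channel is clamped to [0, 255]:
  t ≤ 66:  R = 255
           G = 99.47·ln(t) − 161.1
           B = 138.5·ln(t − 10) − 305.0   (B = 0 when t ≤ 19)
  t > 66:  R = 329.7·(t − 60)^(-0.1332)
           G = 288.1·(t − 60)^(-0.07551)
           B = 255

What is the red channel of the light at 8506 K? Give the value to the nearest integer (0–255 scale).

215

t = 8506/100 = 85.06; the t > 66 branch applies.
R = 329.7·(85.06 − 60)^(-0.1332) = 329.7·25.06^(-0.1332) = 329.7·0.65111 = 214.672.
Rounded: 215.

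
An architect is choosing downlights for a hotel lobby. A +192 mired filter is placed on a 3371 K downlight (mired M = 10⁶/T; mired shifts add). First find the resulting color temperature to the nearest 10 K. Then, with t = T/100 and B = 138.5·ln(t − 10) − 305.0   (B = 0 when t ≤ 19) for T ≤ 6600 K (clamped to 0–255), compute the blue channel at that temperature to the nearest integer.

21

M_in = 10⁶/3371 = 296.65; M_out = 296.65 + (+192) = 488.65.
T_out = 10⁶/488.65 = 2046.5 K → 2050 K; t = 20.5.
B = 138.5·ln(20.5 − 10) − 305.0 = 138.5·ln 10.5 − 305.0 = 138.5·2.3514 − 305.0 = 20.665.
Rounded: 21.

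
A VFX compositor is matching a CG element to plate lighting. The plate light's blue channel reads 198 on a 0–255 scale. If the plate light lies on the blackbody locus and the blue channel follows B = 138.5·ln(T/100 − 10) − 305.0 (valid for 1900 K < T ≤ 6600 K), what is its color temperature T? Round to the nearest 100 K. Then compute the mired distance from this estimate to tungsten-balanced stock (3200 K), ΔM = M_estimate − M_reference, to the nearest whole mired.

-104 mireds

ln(t − 10) = (198 + 305.0) / 138.5 = 3.6318.
t − 10 = e^3.6318 = 37.780, so t = 47.780.
T = 100·t = 4778 K → 4800 K to the nearest 100 K.
M_estimate = 10⁶/4800 = 208.33; M_reference = 10⁶/3200 = 312.50.
ΔM = 208.33 − 312.50 = -104.17 → -104 mireds.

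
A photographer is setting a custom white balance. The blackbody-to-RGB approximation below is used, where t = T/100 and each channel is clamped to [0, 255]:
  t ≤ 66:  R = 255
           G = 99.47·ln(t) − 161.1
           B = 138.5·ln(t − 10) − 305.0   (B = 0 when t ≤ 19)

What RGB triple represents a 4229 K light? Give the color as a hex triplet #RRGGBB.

t = 4229/100 = 42.29; the t ≤ 66 branch applies.
R = 255 by definition for t ≤ 66.
G = 99.47·ln 42.29 − 161.1 = 99.47·3.7446 − 161.1 = 211.370.
B = 138.5·ln(42.29 − 10) − 305.0 = 138.5·ln 32.29 − 305.0 = 138.5·3.4748 − 305.0 = 176.254.
Rounded: (255, 211, 176).
In hex: #FFD3B0.

#FFD3B0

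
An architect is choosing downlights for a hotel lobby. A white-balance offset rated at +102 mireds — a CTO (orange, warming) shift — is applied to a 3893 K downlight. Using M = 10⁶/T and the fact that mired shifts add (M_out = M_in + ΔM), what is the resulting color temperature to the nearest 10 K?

2790 K

M_in = 10⁶/3893 = 256.87 mireds.
M_out = 256.87 + (+102) = 358.87 mireds.
T_out = 10⁶/358.87 = 2786.5 K → 2790 K.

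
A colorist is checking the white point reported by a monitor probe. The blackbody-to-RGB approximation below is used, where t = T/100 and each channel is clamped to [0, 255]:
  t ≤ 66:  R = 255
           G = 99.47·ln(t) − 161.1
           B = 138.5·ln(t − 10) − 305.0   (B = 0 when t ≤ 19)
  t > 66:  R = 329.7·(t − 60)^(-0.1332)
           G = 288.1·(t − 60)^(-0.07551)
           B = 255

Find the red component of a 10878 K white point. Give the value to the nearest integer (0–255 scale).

t = 10878/100 = 108.78; the t > 66 branch applies.
R = 329.7·(108.78 − 60)^(-0.1332) = 329.7·48.78^(-0.1332) = 329.7·0.59584 = 196.447.
Rounded: 196.

196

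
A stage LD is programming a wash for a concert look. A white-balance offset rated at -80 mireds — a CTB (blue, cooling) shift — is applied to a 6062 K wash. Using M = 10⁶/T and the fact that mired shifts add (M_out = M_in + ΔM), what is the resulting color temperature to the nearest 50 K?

M_in = 10⁶/6062 = 164.96 mireds.
M_out = 164.96 + (-80) = 84.96 mireds.
T_out = 10⁶/84.96 = 11770.0 K → 11750 K.

11750 K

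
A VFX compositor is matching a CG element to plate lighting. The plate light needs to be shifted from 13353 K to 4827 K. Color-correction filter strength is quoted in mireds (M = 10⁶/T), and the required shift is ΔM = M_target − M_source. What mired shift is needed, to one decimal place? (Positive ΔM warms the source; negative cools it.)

+132.3 mireds

M_source = 10⁶/13353 = 74.890; M_target = 10⁶/4827 = 207.168.
ΔM = 207.168 − 74.890 = 132.278 → +132.3 mireds, a warming shift.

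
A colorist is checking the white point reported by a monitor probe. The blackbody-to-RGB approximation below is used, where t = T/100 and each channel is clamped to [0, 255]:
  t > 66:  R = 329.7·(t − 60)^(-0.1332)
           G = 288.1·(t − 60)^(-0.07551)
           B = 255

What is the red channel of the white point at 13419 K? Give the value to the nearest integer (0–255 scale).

186

t = 13419/100 = 134.19; the t > 66 branch applies.
R = 329.7·(134.19 − 60)^(-0.1332) = 329.7·74.19^(-0.1332) = 329.7·0.56347 = 185.776.
Rounded: 186.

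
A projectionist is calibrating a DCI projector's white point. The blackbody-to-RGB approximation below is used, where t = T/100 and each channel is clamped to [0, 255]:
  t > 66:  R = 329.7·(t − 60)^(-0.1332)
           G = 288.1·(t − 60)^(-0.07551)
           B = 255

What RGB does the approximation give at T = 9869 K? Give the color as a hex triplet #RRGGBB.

t = 9869/100 = 98.69; the t > 66 branch applies.
R = 329.7·(98.69 − 60)^(-0.1332) = 329.7·38.69^(-0.1332) = 329.7·0.61451 = 202.605.
G = 288.1·(98.69 − 60)^(-0.07551) = 288.1·38.69^(-0.07551) = 288.1·0.75879 = 218.607.
B = 255 by definition for t > 66.
Rounded: (203, 219, 255).
In hex: #CBDBFF.

#CBDBFF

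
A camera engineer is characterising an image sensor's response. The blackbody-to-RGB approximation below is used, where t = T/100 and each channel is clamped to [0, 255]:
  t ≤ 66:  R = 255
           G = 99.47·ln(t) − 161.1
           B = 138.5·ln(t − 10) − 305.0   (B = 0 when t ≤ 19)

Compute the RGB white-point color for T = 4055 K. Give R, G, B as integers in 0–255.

t = 4055/100 = 40.55; the t ≤ 66 branch applies.
R = 255 by definition for t ≤ 66.
G = 99.47·ln 40.55 − 161.1 = 99.47·3.7025 − 161.1 = 207.191.
B = 138.5·ln(40.55 − 10) − 305.0 = 138.5·ln 30.55 − 305.0 = 138.5·3.4194 − 305.0 = 168.582.
Rounded: (255, 207, 169).

R=255, G=207, B=169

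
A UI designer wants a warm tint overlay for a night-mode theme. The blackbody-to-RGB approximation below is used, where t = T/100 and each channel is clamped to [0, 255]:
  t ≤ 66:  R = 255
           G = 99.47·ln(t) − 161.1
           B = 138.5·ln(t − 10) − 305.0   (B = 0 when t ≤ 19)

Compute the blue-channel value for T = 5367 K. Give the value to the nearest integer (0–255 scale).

t = 5367/100 = 53.67; the t ≤ 66 branch applies.
B = 138.5·ln(53.67 − 10) − 305.0 = 138.5·ln 43.67 − 305.0 = 138.5·3.7767 − 305.0 = 218.068.
Rounded: 218.

218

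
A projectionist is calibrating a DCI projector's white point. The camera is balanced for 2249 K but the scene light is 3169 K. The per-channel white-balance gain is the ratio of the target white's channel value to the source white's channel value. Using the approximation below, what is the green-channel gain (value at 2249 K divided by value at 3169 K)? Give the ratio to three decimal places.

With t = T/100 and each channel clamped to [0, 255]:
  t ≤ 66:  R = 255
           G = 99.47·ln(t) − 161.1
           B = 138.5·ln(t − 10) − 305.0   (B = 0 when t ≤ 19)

At 3169 K (t = 31.69):
  G = 99.47·ln 31.69 − 161.1 = 99.47·3.4560 − 161.1 = 182.668.
At 2249 K (t = 22.49):
  G = 99.47·ln 22.49 − 161.1 = 99.47·3.1131 − 161.1 = 148.557.
Gain = 148.557 / 182.668 = 0.8133 → 0.813.

0.813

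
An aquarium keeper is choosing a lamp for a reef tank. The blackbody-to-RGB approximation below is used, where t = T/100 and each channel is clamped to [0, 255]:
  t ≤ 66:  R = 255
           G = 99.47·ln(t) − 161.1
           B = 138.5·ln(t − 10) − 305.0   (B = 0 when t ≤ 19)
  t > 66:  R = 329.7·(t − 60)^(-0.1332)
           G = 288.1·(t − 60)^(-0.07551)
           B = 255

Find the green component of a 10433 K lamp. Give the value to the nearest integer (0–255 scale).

216

t = 10433/100 = 104.33; the t > 66 branch applies.
G = 288.1·(104.33 − 60)^(-0.07551) = 288.1·44.33^(-0.07551) = 288.1·0.75103 = 216.372.
Rounded: 216.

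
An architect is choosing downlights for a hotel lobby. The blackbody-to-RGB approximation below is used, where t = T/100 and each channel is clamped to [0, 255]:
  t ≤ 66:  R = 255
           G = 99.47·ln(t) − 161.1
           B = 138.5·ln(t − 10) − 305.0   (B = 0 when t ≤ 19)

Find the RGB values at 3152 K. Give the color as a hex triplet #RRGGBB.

t = 3152/100 = 31.52; the t ≤ 66 branch applies.
R = 255 by definition for t ≤ 66.
G = 99.47·ln 31.52 − 161.1 = 99.47·3.4506 − 161.1 = 182.133.
B = 138.5·ln(31.52 − 10) − 305.0 = 138.5·ln 21.52 − 305.0 = 138.5·3.0690 − 305.0 = 120.054.
Rounded: (255, 182, 120).
In hex: #FFB678.

#FFB678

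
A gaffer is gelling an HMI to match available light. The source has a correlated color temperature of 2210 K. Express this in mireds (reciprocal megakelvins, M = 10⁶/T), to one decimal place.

M = 10⁶ / 2210 = 452.489 → 452.5 mireds.

452.5 mireds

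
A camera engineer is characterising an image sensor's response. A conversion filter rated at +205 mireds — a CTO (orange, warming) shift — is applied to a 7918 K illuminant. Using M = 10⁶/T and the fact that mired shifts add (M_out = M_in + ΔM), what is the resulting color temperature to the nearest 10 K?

M_in = 10⁶/7918 = 126.29 mireds.
M_out = 126.29 + (+205) = 331.29 mireds.
T_out = 10⁶/331.29 = 3018.5 K → 3020 K.

3020 K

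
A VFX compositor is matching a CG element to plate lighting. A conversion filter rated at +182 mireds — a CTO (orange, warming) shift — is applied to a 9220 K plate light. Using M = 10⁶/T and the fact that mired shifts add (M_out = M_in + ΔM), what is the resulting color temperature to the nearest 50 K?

M_in = 10⁶/9220 = 108.46 mireds.
M_out = 108.46 + (+182) = 290.46 mireds.
T_out = 10⁶/290.46 = 3442.8 K → 3450 K.

3450 K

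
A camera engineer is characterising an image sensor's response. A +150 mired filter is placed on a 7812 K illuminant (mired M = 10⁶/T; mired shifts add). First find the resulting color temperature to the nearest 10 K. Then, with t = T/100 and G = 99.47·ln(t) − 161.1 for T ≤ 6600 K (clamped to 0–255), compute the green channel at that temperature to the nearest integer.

195

M_in = 10⁶/7812 = 128.01; M_out = 128.01 + (+150) = 278.01.
T_out = 10⁶/278.01 = 3597.0 K → 3600 K; t = 36.
G = 99.47·ln 36 − 161.1 = 99.47·3.5835 − 161.1 = 195.353.
Rounded: 195.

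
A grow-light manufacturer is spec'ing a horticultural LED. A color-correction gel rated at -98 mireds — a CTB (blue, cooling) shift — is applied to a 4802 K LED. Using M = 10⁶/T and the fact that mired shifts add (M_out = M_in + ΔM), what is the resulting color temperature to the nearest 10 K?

M_in = 10⁶/4802 = 208.25 mireds.
M_out = 208.25 + (-98) = 110.25 mireds.
T_out = 10⁶/110.25 = 9070.6 K → 9070 K.

9070 K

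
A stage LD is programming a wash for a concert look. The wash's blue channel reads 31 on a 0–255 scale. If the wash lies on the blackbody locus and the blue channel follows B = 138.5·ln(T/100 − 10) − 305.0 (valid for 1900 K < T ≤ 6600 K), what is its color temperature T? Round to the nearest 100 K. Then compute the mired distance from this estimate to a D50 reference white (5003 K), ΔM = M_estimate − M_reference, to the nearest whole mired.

ln(t − 10) = (31 + 305.0) / 138.5 = 2.4260.
t − 10 = e^2.4260 = 11.313, so t = 21.313.
T = 100·t = 2131 K → 2100 K to the nearest 100 K.
M_estimate = 10⁶/2100 = 476.19; M_reference = 10⁶/5003 = 199.88.
ΔM = 476.19 − 199.88 = 276.31 → +276 mireds.

+276 mireds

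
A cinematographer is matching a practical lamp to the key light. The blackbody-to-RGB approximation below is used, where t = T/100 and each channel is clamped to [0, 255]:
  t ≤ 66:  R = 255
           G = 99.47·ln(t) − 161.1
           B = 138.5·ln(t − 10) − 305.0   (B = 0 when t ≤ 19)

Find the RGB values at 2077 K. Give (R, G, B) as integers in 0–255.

t = 2077/100 = 20.77; the t ≤ 66 branch applies.
R = 255 by definition for t ≤ 66.
G = 99.47·ln 20.77 − 161.1 = 99.47·3.0335 − 161.1 = 140.643.
B = 138.5·ln(20.77 − 10) − 305.0 = 138.5·ln 10.77 − 305.0 = 138.5·2.3768 − 305.0 = 24.182.
Rounded: (255, 141, 24).

(255, 141, 24)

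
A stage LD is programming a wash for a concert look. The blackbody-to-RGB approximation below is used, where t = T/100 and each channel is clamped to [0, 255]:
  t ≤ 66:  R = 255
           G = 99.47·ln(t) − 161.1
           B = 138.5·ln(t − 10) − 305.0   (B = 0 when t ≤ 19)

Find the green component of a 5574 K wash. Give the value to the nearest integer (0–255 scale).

t = 5574/100 = 55.74; the t ≤ 66 branch applies.
G = 99.47·ln 55.74 − 161.1 = 99.47·4.0207 − 161.1 = 238.839.
Rounded: 239.

239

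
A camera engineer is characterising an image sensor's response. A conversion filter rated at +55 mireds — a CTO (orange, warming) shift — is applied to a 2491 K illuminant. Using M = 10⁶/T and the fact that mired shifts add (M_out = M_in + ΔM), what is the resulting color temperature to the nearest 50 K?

2200 K

M_in = 10⁶/2491 = 401.45 mireds.
M_out = 401.45 + (+55) = 456.45 mireds.
T_out = 10⁶/456.45 = 2190.8 K → 2200 K.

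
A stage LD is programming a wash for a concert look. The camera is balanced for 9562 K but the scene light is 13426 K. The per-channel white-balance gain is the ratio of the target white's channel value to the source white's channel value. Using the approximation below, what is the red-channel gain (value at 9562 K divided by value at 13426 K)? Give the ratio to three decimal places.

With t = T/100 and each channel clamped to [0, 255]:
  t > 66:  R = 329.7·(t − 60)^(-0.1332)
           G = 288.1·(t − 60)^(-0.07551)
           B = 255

At 13426 K (t = 134.26):
  R = 329.7·(134.26 − 60)^(-0.1332) = 329.7·74.26^(-0.1332) = 329.7·0.56340 = 185.752.
At 9562 K (t = 95.62):
  R = 329.7·(95.62 − 60)^(-0.1332) = 329.7·35.62^(-0.1332) = 329.7·0.62132 = 204.849.
Gain = 204.849 / 185.752 = 1.1028 → 1.103.

1.103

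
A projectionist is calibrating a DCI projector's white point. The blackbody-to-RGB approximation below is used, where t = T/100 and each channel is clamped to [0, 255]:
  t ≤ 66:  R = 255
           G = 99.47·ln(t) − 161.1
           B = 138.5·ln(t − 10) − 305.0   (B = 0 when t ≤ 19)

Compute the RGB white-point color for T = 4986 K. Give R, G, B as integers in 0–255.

R=255, G=228, B=205

t = 4986/100 = 49.86; the t ≤ 66 branch applies.
R = 255 by definition for t ≤ 66.
G = 99.47·ln 49.86 − 161.1 = 99.47·3.9092 − 161.1 = 227.750.
B = 138.5·ln(49.86 − 10) − 305.0 = 138.5·ln 39.86 − 305.0 = 138.5·3.6854 − 305.0 = 205.424.
Rounded: (255, 228, 205).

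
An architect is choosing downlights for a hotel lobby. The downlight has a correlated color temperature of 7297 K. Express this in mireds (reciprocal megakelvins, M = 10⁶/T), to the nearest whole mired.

137 mireds

M = 10⁶ / 7297 = 137.043 → 137 mireds.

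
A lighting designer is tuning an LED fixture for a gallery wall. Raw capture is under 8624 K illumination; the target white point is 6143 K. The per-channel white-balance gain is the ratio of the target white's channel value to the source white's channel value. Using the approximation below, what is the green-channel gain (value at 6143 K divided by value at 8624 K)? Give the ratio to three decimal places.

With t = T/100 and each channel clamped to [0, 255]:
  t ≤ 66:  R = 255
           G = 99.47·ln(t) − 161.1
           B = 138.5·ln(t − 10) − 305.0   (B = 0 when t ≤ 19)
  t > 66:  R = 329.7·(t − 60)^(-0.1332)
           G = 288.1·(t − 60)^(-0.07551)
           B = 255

At 8624 K (t = 86.24):
  G = 288.1·(86.24 − 60)^(-0.07551) = 288.1·26.24^(-0.07551) = 288.1·0.78137 = 225.111.
At 6143 K (t = 61.43):
  G = 99.47·ln 61.43 − 161.1 = 99.47·4.1179 − 161.1 = 248.507.
Gain = 248.507 / 225.111 = 1.1039 → 1.104.

1.104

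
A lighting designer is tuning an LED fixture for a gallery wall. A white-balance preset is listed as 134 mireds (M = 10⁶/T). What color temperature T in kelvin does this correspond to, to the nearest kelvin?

T = 10⁶ / 134 = 7462.69 K → 7463 K.

7463 K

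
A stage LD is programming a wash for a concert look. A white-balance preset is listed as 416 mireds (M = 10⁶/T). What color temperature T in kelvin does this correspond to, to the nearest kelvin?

2404 K

T = 10⁶ / 416 = 2403.85 K → 2404 K.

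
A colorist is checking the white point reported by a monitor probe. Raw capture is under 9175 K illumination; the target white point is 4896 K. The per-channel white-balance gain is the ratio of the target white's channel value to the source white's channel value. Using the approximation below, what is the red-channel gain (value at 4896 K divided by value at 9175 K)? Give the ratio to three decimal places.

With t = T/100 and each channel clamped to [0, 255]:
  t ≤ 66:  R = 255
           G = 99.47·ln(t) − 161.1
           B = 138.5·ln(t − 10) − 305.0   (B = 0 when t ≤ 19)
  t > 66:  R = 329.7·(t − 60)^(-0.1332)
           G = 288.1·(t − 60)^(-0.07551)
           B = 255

At 9175 K (t = 91.75):
  R = 329.7·(91.75 − 60)^(-0.1332) = 329.7·31.75^(-0.1332) = 329.7·0.63091 = 208.011.
At 4896 K (t = 48.96):
  R = 255 by definition for t ≤ 66.
Gain = 255.000 / 208.011 = 1.2259 → 1.226.

1.226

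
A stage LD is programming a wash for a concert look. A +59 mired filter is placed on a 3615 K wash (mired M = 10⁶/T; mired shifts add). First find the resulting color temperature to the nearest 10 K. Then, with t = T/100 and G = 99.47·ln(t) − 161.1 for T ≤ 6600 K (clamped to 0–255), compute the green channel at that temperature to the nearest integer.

177

M_in = 10⁶/3615 = 276.63; M_out = 276.63 + (+59) = 335.63.
T_out = 10⁶/335.63 = 2979.5 K → 2980 K; t = 29.8.
G = 99.47·ln 29.8 − 161.1 = 99.47·3.3945 − 161.1 = 176.552.
Rounded: 177.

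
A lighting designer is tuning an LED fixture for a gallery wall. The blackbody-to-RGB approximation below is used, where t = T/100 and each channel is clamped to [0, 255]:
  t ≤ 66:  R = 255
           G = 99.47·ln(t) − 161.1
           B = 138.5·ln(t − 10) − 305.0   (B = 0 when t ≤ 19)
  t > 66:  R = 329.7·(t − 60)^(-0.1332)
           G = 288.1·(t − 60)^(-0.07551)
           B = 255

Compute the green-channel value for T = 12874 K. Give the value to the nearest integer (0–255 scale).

t = 12874/100 = 128.74; the t > 66 branch applies.
G = 288.1·(128.74 − 60)^(-0.07551) = 288.1·68.74^(-0.07551) = 288.1·0.72656 = 209.322.
Rounded: 209.

209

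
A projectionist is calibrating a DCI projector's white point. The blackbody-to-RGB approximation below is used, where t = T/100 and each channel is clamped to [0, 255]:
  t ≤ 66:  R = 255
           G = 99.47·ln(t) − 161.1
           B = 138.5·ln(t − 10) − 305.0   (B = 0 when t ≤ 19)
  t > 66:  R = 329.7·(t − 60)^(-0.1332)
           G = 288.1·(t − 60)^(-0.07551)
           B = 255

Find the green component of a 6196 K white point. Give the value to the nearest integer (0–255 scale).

t = 6196/100 = 61.96; the t ≤ 66 branch applies.
G = 99.47·ln 61.96 − 161.1 = 99.47·4.1265 − 161.1 = 249.362.
Rounded: 249.

249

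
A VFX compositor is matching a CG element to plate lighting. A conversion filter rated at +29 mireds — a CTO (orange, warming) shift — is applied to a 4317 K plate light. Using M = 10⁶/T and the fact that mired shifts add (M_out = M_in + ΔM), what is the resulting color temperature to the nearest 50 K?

3850 K

M_in = 10⁶/4317 = 231.64 mireds.
M_out = 231.64 + (+29) = 260.64 mireds.
T_out = 10⁶/260.64 = 3836.7 K → 3850 K.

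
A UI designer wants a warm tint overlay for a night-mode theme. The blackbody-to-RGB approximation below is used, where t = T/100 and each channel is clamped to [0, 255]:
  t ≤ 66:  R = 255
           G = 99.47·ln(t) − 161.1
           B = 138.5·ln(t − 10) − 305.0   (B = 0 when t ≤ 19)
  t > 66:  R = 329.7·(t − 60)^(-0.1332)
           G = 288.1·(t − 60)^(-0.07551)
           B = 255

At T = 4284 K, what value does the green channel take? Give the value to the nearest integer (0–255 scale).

213

t = 4284/100 = 42.84; the t ≤ 66 branch applies.
G = 99.47·ln 42.84 − 161.1 = 99.47·3.7575 − 161.1 = 212.656.
Rounded: 213.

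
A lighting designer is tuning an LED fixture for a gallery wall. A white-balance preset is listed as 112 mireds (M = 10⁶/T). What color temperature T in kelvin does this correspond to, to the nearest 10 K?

T = 10⁶ / 112 = 8928.57 K → 8930 K.

8930 K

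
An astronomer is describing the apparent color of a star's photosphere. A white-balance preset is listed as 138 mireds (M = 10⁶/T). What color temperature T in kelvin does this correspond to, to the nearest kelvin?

T = 10⁶ / 138 = 7246.38 K → 7246 K.

7246 K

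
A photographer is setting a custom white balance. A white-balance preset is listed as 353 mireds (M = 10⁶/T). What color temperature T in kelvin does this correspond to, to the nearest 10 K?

T = 10⁶ / 353 = 2832.86 K → 2830 K.

2830 K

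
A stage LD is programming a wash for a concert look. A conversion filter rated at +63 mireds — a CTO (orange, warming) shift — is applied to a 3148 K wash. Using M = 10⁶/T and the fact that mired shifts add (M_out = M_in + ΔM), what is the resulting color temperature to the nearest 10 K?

2630 K

M_in = 10⁶/3148 = 317.66 mireds.
M_out = 317.66 + (+63) = 380.66 mireds.
T_out = 10⁶/380.66 = 2627.0 K → 2630 K.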